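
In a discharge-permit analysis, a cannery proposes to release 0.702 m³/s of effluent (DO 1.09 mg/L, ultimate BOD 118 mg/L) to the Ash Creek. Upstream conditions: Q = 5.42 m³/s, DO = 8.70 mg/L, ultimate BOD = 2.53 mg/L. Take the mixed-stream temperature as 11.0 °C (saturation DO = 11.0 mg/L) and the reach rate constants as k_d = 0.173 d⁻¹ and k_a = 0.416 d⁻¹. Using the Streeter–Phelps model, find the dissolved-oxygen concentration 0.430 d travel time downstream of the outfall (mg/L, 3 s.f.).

Mixed DO = (5.42×8.70 + 0.702×1.09)/(5.42+0.702) = 47.92/6.122 = 7.827 mg/L.
Mixed L₀ = (5.42×2.53 + 0.702×118)/(6.122) = 96.55/6.122 = 15.77 mg/L.
Initial deficit D₀ = C_s − DO₀ = 11.0 − 7.827 = 3.173 mg/L.
D(0.430) = [0.173×15.77/(0.416−0.173)](e^(−0.173×0.430) − e^(−0.416×0.430)) + 3.173 e^(−0.416×0.430)
= 11.23 × (0.9283 − 0.8362) + 3.173 × 0.8362 = 3.687 mg/L.
DO = 11.0 − 3.687 = 7.313 mg/L.

DO ≈ 7.31 mg/L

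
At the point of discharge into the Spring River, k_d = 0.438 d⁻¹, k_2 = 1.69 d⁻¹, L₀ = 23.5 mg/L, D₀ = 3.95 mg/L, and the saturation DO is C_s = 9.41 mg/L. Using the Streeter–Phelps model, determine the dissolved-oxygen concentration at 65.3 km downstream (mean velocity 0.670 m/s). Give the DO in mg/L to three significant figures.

Travel time t = x/v = 65.3 km / (0.670 m/s) = 65300 m / 0.670 m/s = 97460 s = 1.128 d.
k_d L₀/(k_2−k_d) = 0.438×23.5/(1.69−0.438) = 10.29/1.252 = 8.221 mg/L.
e^(−k_d t) = e^(−0.438×1.128) = 0.6101; e^(−k_2 t) = e^(−1.69×1.128) = 0.1486.
D = 8.221 × (0.6101 − 0.1486) + 3.95 × 0.1486 = 3.794 + 0.5870 = 4.381 mg/L.
DO = C_s − D = 9.41 − 4.381 = 5.029 mg/L.

DO ≈ 5.03 mg/L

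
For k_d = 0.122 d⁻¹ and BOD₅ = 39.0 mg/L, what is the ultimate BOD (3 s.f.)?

L₀ ≈ 85.4 mg/L

BOD₅ = L₀(1 − e^(−5k_d)) ⇒ L₀ = BOD₅ / (1 − e^(−5×0.122))
= 39.0 / (1 − 0.5434) = 39.0 / 0.4566 = 85.40 mg/L.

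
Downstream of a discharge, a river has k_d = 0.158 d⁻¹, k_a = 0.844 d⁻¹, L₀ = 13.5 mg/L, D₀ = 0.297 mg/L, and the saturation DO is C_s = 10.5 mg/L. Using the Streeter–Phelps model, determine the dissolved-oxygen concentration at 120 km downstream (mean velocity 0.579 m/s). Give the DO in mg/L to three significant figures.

Travel time t = x/v = 120 km / (0.579 m/s) = 120000 m / 0.579 m/s = 207300 s = 2.399 d.
k_d L₀/(k_a−k_d) = 0.158×13.5/(0.844−0.158) = 2.133/0.6860 = 3.109 mg/L.
e^(−k_d t) = e^(−0.158×2.399) = 0.6845; e^(−k_a t) = e^(−0.844×2.399) = 0.1321.
D = 3.109 × (0.6845 − 0.1321) + 0.297 × 0.1321 = 1.718 + 0.03922 = 1.757 mg/L.
DO = C_s − D = 10.5 − 1.757 = 8.743 mg/L.

DO ≈ 8.74 mg/L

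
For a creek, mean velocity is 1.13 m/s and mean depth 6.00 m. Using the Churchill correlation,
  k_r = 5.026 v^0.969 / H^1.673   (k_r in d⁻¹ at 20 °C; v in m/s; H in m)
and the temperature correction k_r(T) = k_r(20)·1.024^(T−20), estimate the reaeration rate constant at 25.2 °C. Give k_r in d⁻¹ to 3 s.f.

k_r ≈ 0.319 d⁻¹

k_r(20) = 5.026 × 1.13^0.969 / 6.00^1.673 = 5.026 × 1.126 / 20.04 = 0.2824 d⁻¹.
k_r(25.2) = 0.2824 × 1.024^(25.2−20) = 0.2824 × 1.131 = 0.3194 d⁻¹.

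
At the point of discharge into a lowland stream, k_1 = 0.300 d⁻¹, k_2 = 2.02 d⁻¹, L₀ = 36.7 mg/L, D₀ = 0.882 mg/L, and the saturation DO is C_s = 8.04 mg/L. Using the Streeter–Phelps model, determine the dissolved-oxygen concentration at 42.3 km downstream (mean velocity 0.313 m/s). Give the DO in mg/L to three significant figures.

DO ≈ 4.27 mg/L

Travel time t = x/v = 42.3 km / (0.313 m/s) = 42300 m / 0.313 m/s = 135100 s = 1.564 d.
k_1 L₀/(k_2−k_1) = 0.300×36.7/(2.02−0.300) = 11.01/1.720 = 6.401 mg/L.
e^(−k_1 t) = e^(−0.300×1.564) = 0.6255; e^(−k_2 t) = e^(−2.02×1.564) = 0.04244.
D = 6.401 × (0.6255 − 0.04244) + 0.882 × 0.04244 = 3.732 + 0.03743 = 3.770 mg/L.
DO = C_s − D = 8.04 − 3.770 = 4.270 mg/L.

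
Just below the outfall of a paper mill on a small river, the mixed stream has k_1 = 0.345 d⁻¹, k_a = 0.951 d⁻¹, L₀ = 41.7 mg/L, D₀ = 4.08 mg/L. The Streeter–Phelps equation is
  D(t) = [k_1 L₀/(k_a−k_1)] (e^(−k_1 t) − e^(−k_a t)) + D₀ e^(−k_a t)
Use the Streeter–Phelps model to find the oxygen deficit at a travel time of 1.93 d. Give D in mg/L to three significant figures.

k_1 L₀/(k_a−k_1) = 0.345×41.7/(0.951−0.345) = 14.39/0.6060 = 23.74 mg/L.
e^(−k_1 t) = e^(−0.345×1.930) = 0.5138; e^(−k_a t) = e^(−0.951×1.930) = 0.1595.
D = 23.74 × (0.5138 − 0.1595) + 4.08 × 0.1595 = 8.411 + 0.6509 = 9.062 mg/L.

D ≈ 9.06 mg/L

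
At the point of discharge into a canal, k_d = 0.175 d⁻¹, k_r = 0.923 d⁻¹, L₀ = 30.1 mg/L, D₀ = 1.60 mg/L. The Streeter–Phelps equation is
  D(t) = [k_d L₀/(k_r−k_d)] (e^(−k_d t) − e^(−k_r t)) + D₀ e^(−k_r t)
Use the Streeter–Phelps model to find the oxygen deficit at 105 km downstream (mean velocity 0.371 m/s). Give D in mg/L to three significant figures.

Travel time t = x/v = 105 km / (0.371 m/s) = 105000 m / 0.371 m/s = 283000 s = 3.276 d.
k_d L₀/(k_r−k_d) = 0.175×30.1/(0.923−0.175) = 5.268/0.7480 = 7.042 mg/L.
e^(−k_d t) = e^(−0.175×3.276) = 0.5637; e^(−k_r t) = e^(−0.923×3.276) = 0.04863.
D = 7.042 × (0.5637 − 0.04863) + 1.60 × 0.04863 = 3.627 + 0.07781 = 3.705 mg/L.

D ≈ 3.70 mg/L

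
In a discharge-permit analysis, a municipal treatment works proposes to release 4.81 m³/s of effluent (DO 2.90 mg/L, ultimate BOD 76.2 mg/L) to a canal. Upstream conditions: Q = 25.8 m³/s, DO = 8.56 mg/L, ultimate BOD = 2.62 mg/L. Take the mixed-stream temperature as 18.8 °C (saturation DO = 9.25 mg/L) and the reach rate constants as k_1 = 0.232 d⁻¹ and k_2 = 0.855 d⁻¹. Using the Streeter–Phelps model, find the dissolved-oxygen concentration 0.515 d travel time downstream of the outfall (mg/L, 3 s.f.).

Mixed DO = (25.8×8.56 + 4.81×2.90)/(25.8+4.81) = 234.8/30.61 = 7.671 mg/L.
Mixed L₀ = (25.8×2.62 + 4.81×76.2)/(30.61) = 434.1/30.61 = 14.18 mg/L.
Initial deficit D₀ = C_s − DO₀ = 9.25 − 7.671 = 1.579 mg/L.
D(0.515) = [0.232×14.18/(0.855−0.232)](e^(−0.232×0.515) − e^(−0.855×0.515)) + 1.579 e^(−0.855×0.515)
= 5.281 × (0.8874 − 0.6438) + 1.579 × 0.6438 = 2.303 mg/L.
DO = 9.25 − 2.303 = 6.947 mg/L.

DO ≈ 6.95 mg/L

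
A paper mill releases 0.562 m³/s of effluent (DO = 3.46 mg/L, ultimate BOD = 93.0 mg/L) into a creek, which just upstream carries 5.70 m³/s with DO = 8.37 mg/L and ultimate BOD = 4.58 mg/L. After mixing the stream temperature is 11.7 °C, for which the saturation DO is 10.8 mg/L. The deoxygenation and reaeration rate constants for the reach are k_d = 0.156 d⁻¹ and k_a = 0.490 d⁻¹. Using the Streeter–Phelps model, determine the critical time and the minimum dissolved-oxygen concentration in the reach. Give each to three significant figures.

Mixed DO = (5.70×8.37 + 0.562×3.46)/(5.70+0.562) = 49.65/6.262 = 7.929 mg/L.
Mixed L₀ = (5.70×4.58 + 0.562×93.0)/(6.262) = 78.37/6.262 = 12.52 mg/L.
Initial deficit D₀ = C_s − DO₀ = 10.8 − 7.929 = 2.871 mg/L.
t_c = (1/0.3340) ln[(0.490/0.156)(1 − 2.871×0.3340/(0.156×12.52))] = 2.994 × ln(1.599) = 1.404 d.
D_c = (0.156/0.490) × 12.52 × e^(−0.156×1.404) = 0.3184 × 12.52 × 0.8032 = 3.201 mg/L.
Minimum DO = 10.8 − 3.201 = 7.599 mg/L.

t_c ≈ 1.40 d; minimum DO ≈ 7.60 mg/L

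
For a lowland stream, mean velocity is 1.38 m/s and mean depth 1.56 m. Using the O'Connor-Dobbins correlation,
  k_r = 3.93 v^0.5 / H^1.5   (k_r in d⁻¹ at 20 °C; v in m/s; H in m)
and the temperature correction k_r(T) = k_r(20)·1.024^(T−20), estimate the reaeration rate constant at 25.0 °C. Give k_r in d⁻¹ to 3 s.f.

k_r(20) = 3.93 × 1.38^0.5 / 1.56^1.5 = 3.93 × 1.175 / 1.948 = 2.369 d⁻¹.
k_r(25.0) = 2.369 × 1.024^(25.0−20) = 2.369 × 1.126 = 2.668 d⁻¹.

k_r ≈ 2.67 d⁻¹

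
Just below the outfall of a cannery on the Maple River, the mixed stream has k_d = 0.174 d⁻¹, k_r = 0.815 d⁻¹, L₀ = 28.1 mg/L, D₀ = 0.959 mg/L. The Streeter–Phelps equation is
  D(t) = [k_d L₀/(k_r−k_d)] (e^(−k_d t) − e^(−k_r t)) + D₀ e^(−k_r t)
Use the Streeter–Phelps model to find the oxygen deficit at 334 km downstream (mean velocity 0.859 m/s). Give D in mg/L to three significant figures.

D ≈ 3.32 mg/L

Travel time t = x/v = 334 km / (0.859 m/s) = 334000 m / 0.859 m/s = 388800 s = 4.500 d.
k_d L₀/(k_r−k_d) = 0.174×28.1/(0.815−0.174) = 4.889/0.6410 = 7.628 mg/L.
e^(−k_d t) = e^(−0.174×4.500) = 0.4570; e^(−k_r t) = e^(−0.815×4.500) = 0.02553.
D = 7.628 × (0.4570 − 0.02553) + 0.959 × 0.02553 = 3.291 + 0.02449 = 3.316 mg/L.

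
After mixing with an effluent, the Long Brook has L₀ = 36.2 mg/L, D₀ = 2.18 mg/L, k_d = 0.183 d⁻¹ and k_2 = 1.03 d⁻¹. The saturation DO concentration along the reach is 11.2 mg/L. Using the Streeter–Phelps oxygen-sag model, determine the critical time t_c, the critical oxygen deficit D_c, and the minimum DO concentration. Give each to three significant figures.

With k_2/k_d = 5.628 and 1 − D₀(k_2−k_d)/(k_d L₀) = 0.7213,
t_c = ln(5.628 × 0.7213) / (1.03 − 0.183) = ln(4.060) / 0.8470 = 1.401/0.8470 = 1.654 d.
D_c = (k_d/k_2) L₀ e^(−k_d t_c) = (0.183/1.03) × 36.2 × e^(−0.183×1.654) = 0.1777 × 36.2 × 0.7388 = 4.752 mg/L.
Minimum DO = C_s − D_c = 11.2 − 4.752 = 6.448 mg/L.

t_c ≈ 1.65 d; D_c ≈ 4.75 mg/L; min DO ≈ 6.45 mg/L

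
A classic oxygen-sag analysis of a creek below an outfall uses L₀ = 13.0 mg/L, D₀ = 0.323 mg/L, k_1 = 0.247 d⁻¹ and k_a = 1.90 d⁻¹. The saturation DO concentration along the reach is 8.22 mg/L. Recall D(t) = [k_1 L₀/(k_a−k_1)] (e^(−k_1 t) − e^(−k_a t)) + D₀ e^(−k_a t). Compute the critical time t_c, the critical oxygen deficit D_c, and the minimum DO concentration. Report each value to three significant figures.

t_c = [1/(k_a−k_1)] ln[(k_a/k_1)(1 − D₀(k_a−k_1)/(k_1 L₀))]
= [1/(1.90−0.247)] ln[(1.90/0.247)(1 − 0.323×1.653/(0.247×13.0))]
= (1/1.653) ln[7.692 × 0.8337] = 0.6050 × ln(6.413) = 0.6050 × 1.858 = 1.124 d.
L(t_c) = L₀ e^(−k_1 t_c) = 13.0 × 0.7575 = 9.848 mg/L, and at the critical point k_a D_c = k_1 L, so D_c = (0.247/1.90) × 9.848 = 1.280 mg/L.
Minimum DO = C_s − D_c = 8.22 − 1.280 = 6.940 mg/L.

t_c ≈ 1.12 d; D_c ≈ 1.28 mg/L; min DO ≈ 6.94 mg/L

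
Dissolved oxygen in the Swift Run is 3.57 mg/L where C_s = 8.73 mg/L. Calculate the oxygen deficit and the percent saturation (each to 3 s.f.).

D = C_s − C = 8.73 − 3.57 = 5.16 mg/L.
% saturation = 3.57/8.73 × 100 = 40.9 %.

D ≈ 5.16 mg/L; 40.9 % saturation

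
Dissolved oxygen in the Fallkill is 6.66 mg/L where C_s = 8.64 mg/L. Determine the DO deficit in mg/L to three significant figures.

D ≈ 1.98 mg/L

D = C_s − C = 8.64 − 6.66 = 1.98 mg/L.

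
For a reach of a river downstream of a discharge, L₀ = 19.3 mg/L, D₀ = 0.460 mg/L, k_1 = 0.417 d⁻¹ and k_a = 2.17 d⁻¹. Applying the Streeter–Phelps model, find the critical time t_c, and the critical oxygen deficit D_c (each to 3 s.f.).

t_c ≈ 0.881 d; D_c ≈ 2.57 mg/L

At the critical point dD/dt = 0, so k_1 L₀ e^(−k_1 t) = k_a D. Substituting D(t) from the Streeter–Phelps equation and solving for t gives
t_c = ln[(k_a/k_1)(1 − D₀(k_a−k_1)/(k_1 L₀))] / (k_a−k_1).
Here k_a−k_1 = 1.753 d⁻¹ and 1 − D₀(k_a−k_1)/(k_1 L₀) = 1 − 0.460×1.753/(0.417×19.3) = 0.8998, so
t_c = ln(5.204 × 0.8998) / 1.753 = 1.544 / 1.753 = 0.8807 d.
D_c = (k_1/k_a) L₀ e^(−k_1 t_c) = (0.417/2.17) × 19.3 × e^(−0.417×0.8807) = 0.1922 × 19.3 × 0.6926 = 2.569 mg/L.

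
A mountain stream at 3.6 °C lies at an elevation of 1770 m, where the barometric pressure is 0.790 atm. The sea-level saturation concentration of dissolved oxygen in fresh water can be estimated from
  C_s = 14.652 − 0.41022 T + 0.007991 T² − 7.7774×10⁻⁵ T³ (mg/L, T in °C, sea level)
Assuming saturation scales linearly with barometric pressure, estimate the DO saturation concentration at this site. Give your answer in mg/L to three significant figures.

C_s ≈ 10.5 mg/L

At sea level: C_s = 14.652 − 0.41022×3.6 + 0.007991×3.6² − 7.7774×10⁻⁵×3.6³ = 13.28 mg/L.
Pressure correction: C_s' = 13.28 × 0.790 = 10.49 mg/L.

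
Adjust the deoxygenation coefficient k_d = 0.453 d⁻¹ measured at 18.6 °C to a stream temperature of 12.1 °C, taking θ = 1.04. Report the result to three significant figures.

k_d(T₂) = k_d(T₁) · θ^(T₂−T₁) = 0.453 × 1.04^(12.1−18.6)
= 0.453 × 1.04^-6.50 = 0.453 × 0.7750 = 0.3511 d⁻¹.

k_d ≈ 0.351 d⁻¹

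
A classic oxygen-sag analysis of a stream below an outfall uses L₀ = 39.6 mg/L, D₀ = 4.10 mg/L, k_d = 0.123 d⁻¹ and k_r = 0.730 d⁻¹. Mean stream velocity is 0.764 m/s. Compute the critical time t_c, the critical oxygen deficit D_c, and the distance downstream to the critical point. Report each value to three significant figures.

t_c ≈ 1.76 d; D_c ≈ 5.38 mg/L; x_c ≈ 116 km

With k_r/k_d = 5.935 and 1 − D₀(k_r−k_d)/(k_d L₀) = 0.4891,
t_c = ln(5.935 × 0.4891) / (0.730 − 0.123) = ln(2.903) / 0.6070 = 1.066/0.6070 = 1.755 d.
D_c = (k_d/k_r) L₀ e^(−k_d t_c) = (0.123/0.730) × 39.6 × e^(−0.123×1.755) = 0.1685 × 39.6 × 0.8058 = 5.377 mg/L.
x_c = v t_c = 0.764 m/s × 1.755 d × 86400 s/d = 115900 m ≈ 116 km.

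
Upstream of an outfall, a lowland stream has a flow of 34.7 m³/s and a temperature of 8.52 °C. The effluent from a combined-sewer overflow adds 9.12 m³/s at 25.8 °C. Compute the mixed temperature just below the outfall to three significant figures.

Flow-weighted mixing: C = (Q_r C_r + Q_w C_w)/(Q_r + Q_w)
= (34.7×8.52 + 9.12×25.8)/(34.7 + 9.12) = 530.9/43.82 = 12.12 °C.

12.1 °C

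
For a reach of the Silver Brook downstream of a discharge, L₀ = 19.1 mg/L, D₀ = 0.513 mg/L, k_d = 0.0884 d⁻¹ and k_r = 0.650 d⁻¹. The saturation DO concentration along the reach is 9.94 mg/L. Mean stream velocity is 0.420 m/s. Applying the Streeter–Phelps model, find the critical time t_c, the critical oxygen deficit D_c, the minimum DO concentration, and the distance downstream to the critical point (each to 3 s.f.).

t_c ≈ 3.22 d; D_c ≈ 1.95 mg/L; min DO ≈ 7.99 mg/L; x_c ≈ 117 km

t_c = [1/(k_r−k_d)] ln[(k_r/k_d)(1 − D₀(k_r−k_d)/(k_d L₀))]
= [1/(0.650−0.0884)] ln[(0.650/0.0884)(1 − 0.513×0.5616/(0.0884×19.1))]
= (1/0.5616) ln[7.353 × 0.8294] = 1.781 × ln(6.098) = 1.781 × 1.808 = 3.219 d.
D_c = (k_d/k_r) L₀ e^(−k_d t_c) = (0.0884/0.650) × 19.1 × e^(−0.0884×3.219) = 0.1360 × 19.1 × 0.7523 = 1.954 mg/L.
Minimum DO = C_s − D_c = 9.94 − 1.954 = 7.986 mg/L.
x_c = v t_c = 0.420 m/s × 3.219 d × 86400 s/d = 116800 m ≈ 117 km.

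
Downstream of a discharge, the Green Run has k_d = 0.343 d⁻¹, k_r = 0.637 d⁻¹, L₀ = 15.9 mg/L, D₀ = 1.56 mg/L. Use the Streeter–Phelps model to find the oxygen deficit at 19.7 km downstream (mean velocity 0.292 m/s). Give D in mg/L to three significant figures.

D ≈ 3.86 mg/L

Travel time t = x/v = 19.7 km / (0.292 m/s) = 19700 m / 0.292 m/s = 67470 s = 0.7809 d.
k_d L₀/(k_r−k_d) = 0.343×15.9/(0.637−0.343) = 5.454/0.2940 = 18.55 mg/L.
e^(−k_d t) = e^(−0.343×0.7809) = 0.7650; e^(−k_r t) = e^(−0.637×0.7809) = 0.6081.
D = 18.55 × (0.7650 − 0.6081) + 1.56 × 0.6081 = 2.911 + 0.9486 = 3.860 mg/L.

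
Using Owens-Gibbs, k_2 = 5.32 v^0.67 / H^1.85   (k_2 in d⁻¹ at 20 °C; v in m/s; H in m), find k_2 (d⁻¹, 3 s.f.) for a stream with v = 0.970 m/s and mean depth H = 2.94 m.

k_2 ≈ 0.709 d⁻¹

k_2 = 5.32 × 0.970^0.67 / 2.94^1.85 = 5.32 × 0.9798 / 7.353 = 0.7089 d⁻¹.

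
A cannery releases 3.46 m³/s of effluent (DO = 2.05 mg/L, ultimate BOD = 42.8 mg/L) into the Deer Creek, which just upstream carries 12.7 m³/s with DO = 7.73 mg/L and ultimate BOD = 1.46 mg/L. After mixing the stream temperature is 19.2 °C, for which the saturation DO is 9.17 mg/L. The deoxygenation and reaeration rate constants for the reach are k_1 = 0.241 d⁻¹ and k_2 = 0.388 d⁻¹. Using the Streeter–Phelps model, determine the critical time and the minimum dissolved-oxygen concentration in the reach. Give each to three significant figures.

t_c ≈ 2.08 d; minimum DO ≈ 5.29 mg/L

Mixed DO = (12.7×7.73 + 3.46×2.05)/(12.7+3.46) = 105.3/16.16 = 6.514 mg/L.
Mixed L₀ = (12.7×1.46 + 3.46×42.8)/(16.16) = 166.6/16.16 = 10.31 mg/L.
Initial deficit D₀ = C_s − DO₀ = 9.17 − 6.514 = 2.656 mg/L.
t_c = (1/0.1470) ln[(0.388/0.241)(1 − 2.656×0.1470/(0.241×10.31))] = 6.803 × ln(1.357) = 2.077 d.
D_c = (0.241/0.388) × 10.31 × e^(−0.241×2.077) = 0.6211 × 10.31 × 0.6062 = 3.883 mg/L.
Minimum DO = 9.17 − 3.883 = 5.287 mg/L.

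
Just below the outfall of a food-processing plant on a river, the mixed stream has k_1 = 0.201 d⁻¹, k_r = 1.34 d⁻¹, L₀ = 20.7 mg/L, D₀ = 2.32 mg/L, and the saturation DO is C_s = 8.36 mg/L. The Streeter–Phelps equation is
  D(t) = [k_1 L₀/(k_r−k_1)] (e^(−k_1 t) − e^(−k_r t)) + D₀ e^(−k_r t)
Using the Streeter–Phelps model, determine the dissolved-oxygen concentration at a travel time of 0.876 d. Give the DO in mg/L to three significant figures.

k_1 L₀/(k_r−k_1) = 0.201×20.7/(1.34−0.201) = 4.161/1.139 = 3.653 mg/L.
e^(−k_1 t) = e^(−0.201×0.8760) = 0.8386; e^(−k_r t) = e^(−1.34×0.8760) = 0.3092.
D = 3.653 × (0.8386 − 0.3092) + 2.32 × 0.3092 = 1.934 + 0.7173 = 2.651 mg/L.
DO = C_s − D = 8.36 − 2.651 = 5.709 mg/L.

DO ≈ 5.71 mg/L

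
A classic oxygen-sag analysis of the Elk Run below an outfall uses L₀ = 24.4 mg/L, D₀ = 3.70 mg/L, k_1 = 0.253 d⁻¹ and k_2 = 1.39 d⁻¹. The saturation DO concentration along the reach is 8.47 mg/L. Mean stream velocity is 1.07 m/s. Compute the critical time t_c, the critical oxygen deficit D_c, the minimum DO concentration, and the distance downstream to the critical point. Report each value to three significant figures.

At the critical point dD/dt = 0, so k_1 L₀ e^(−k_1 t) = k_2 D. Substituting D(t) from the Streeter–Phelps equation and solving for t gives
t_c = ln[(k_2/k_1)(1 − D₀(k_2−k_1)/(k_1 L₀))] / (k_2−k_1).
Here k_2−k_1 = 1.137 d⁻¹ and 1 − D₀(k_2−k_1)/(k_1 L₀) = 1 − 3.70×1.137/(0.253×24.4) = 0.3185, so
t_c = ln(5.494 × 0.3185) / 1.137 = 0.5596 / 1.137 = 0.4922 d.
D_c = (k_1/k_2) L₀ e^(−k_1 t_c) = (0.253/1.39) × 24.4 × e^(−0.253×0.4922) = 0.1820 × 24.4 × 0.8829 = 3.921 mg/L.
Minimum DO = C_s − D_c = 8.47 − 3.921 = 4.549 mg/L.
x_c = v t_c = 1.07 m/s × 0.4922 d × 86400 s/d = 45500 m ≈ 45.5 km.

t_c ≈ 0.492 d; D_c ≈ 3.92 mg/L; min DO ≈ 4.55 mg/L; x_c ≈ 45.5 km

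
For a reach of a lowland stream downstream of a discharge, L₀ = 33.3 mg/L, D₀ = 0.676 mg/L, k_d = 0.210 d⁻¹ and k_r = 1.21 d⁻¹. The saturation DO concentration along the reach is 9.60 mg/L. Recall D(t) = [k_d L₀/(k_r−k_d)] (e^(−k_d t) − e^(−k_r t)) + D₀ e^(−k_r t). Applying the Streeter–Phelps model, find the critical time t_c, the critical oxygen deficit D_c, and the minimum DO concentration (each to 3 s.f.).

t_c = [1/(k_r−k_d)] ln[(k_r/k_d)(1 − D₀(k_r−k_d)/(k_d L₀))]
= [1/(1.21−0.210)] ln[(1.21/0.210)(1 − 0.676×1.000/(0.210×33.3))]
= (1/1.000) ln[5.762 × 0.9033] = 1.000 × ln(5.205) = 1.000 × 1.650 = 1.650 d.
D_c = (k_d/k_r) L₀ e^(−k_d t_c) = (0.210/1.21) × 33.3 × e^(−0.210×1.650) = 0.1736 × 33.3 × 0.7072 = 4.087 mg/L.
Minimum DO = C_s − D_c = 9.60 − 4.087 = 5.513 mg/L.

t_c ≈ 1.65 d; D_c ≈ 4.09 mg/L; min DO ≈ 5.51 mg/L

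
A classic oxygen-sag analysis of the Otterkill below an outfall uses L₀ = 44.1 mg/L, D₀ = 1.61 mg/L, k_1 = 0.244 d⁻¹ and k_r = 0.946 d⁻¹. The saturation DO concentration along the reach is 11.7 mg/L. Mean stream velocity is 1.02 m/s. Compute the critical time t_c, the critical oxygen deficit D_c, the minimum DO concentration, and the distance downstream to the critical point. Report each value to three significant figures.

t_c ≈ 1.77 d; D_c ≈ 7.38 mg/L; min DO ≈ 4.32 mg/L; x_c ≈ 156 km

t_c = [1/(k_r−k_1)] ln[(k_r/k_1)(1 − D₀(k_r−k_1)/(k_1 L₀))]
= [1/(0.946−0.244)] ln[(0.946/0.244)(1 − 1.61×0.7020/(0.244×44.1))]
= (1/0.7020) ln[3.877 × 0.8950] = 1.425 × ln(3.470) = 1.425 × 1.244 = 1.772 d.
D_c = (k_1/k_r) L₀ e^(−k_1 t_c) = (0.244/0.946) × 44.1 × e^(−0.244×1.772) = 0.2579 × 44.1 × 0.6489 = 7.381 mg/L.
Minimum DO = C_s − D_c = 11.7 − 7.381 = 4.319 mg/L.
x_c = v t_c = 1.02 m/s × 1.772 d × 86400 s/d = 156200 m ≈ 156 km.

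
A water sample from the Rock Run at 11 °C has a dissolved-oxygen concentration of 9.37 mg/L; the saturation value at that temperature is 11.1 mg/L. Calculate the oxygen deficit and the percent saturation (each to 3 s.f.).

D = C_s − C = 11.1 − 9.37 = 1.73 mg/L.
% saturation = 9.37/11.1 × 100 = 84.4 %.

D ≈ 1.73 mg/L; 84.4 % saturation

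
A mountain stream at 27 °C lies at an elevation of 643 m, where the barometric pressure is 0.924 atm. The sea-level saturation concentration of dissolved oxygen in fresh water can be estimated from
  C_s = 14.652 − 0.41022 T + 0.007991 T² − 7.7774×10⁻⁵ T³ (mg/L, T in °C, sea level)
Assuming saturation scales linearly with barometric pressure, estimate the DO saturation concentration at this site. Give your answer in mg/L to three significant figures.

At sea level: C_s = 14.652 − 0.41022×27 + 0.007991×27² − 7.7774×10⁻⁵×27³ = 7.871 mg/L.
Pressure correction: C_s' = 7.871 × 0.924 = 7.273 mg/L.

C_s ≈ 7.27 mg/L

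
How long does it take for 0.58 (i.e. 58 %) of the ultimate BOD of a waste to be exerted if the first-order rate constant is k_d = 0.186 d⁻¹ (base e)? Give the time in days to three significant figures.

y/L₀ = 1 − e^(−k_d t) = 0.58 ⇒ e^(−k_d t) = 0.420
t = −ln(0.420) / 0.186 = 0.8675 / 0.186 = 4.664 d.

t ≈ 4.66 d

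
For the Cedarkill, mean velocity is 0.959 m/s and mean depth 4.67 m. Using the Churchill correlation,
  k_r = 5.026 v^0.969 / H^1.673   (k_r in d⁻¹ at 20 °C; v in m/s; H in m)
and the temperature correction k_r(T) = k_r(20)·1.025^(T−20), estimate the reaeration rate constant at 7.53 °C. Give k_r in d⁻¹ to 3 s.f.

k_r ≈ 0.269 d⁻¹

k_r(20) = 5.026 × 0.959^0.969 / 4.67^1.673 = 5.026 × 0.9602 / 13.18 = 0.3663 d⁻¹.
k_r(7.53) = 0.3663 × 1.025^(7.53−20) = 0.3663 × 0.7350 = 0.2692 d⁻¹.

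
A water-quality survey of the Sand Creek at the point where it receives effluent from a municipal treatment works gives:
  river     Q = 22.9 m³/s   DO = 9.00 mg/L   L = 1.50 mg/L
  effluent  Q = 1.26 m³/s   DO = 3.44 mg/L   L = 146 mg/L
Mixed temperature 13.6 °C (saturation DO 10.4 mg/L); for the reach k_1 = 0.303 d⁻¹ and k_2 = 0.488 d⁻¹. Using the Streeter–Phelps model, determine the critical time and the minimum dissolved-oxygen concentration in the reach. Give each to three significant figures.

t_c ≈ 1.92 d; minimum DO ≈ 7.26 mg/L

Mixed DO = (22.9×9.00 + 1.26×3.44)/(22.9+1.26) = 210.4/24.16 = 8.710 mg/L.
Mixed L₀ = (22.9×1.50 + 1.26×146)/(24.16) = 218.3/24.16 = 9.036 mg/L.
Initial deficit D₀ = C_s − DO₀ = 10.4 − 8.710 = 1.690 mg/L.
t_c = (1/0.1850) ln[(0.488/0.303)(1 − 1.690×0.1850/(0.303×9.036))] = 5.405 × ln(1.427) = 1.921 d.
D_c = (0.303/0.488) × 9.036 × e^(−0.303×1.921) = 0.6209 × 9.036 × 0.5588 = 3.135 mg/L.
Minimum DO = 10.4 − 3.135 = 7.265 mg/L.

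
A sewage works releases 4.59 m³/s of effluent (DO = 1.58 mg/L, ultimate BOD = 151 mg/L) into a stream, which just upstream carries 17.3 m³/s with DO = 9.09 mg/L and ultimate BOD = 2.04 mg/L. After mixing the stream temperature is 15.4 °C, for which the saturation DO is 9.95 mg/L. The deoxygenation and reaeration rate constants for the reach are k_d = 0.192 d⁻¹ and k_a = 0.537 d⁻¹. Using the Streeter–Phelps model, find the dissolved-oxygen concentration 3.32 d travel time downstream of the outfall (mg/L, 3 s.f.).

Mixed DO = (17.3×9.09 + 4.59×1.58)/(17.3+4.59) = 164.5/21.89 = 7.515 mg/L.
Mixed L₀ = (17.3×2.04 + 4.59×151)/(21.89) = 728.4/21.89 = 33.27 mg/L.
Initial deficit D₀ = C_s − DO₀ = 9.95 − 7.515 = 2.435 mg/L.
D(3.32) = [0.192×33.27/(0.537−0.192)](e^(−0.192×3.32) − e^(−0.537×3.32)) + 2.435 e^(−0.537×3.32)
= 18.52 × (0.5286 − 0.1682) + 2.435 × 0.1682 = 7.085 mg/L.
DO = 9.95 − 7.085 = 2.865 mg/L.

DO ≈ 2.87 mg/L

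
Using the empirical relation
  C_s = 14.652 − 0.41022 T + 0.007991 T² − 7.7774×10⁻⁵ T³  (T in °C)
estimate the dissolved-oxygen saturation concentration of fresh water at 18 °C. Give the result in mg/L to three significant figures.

C_s = 14.652 − 0.41022×18 + 0.007991×18² − 7.7774×10⁻⁵×18³ = 9.404 mg/L.

C_s ≈ 9.40 mg/L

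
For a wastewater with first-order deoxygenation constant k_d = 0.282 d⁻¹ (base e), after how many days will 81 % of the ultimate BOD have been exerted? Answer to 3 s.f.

t ≈ 5.89 d

y/L₀ = 1 − e^(−k_d t) = 0.81 ⇒ e^(−k_d t) = 0.190
t = −ln(0.190) / 0.282 = 1.661 / 0.282 = 5.889 d.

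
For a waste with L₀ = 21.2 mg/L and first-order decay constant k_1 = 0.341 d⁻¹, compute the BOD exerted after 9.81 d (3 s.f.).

y ≈ 20.5 mg/L

y_t = L₀(1 − e^(−k_1 t)) = 21.2 × (1 − e^(−0.341×9.81))
= 21.2 × (1 − 0.03525) = 21.2 × 0.9647 = 20.45 mg/L.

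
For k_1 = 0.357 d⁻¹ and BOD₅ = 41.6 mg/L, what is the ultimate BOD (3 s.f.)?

L₀ ≈ 50.0 mg/L

BOD₅ = L₀(1 − e^(−5k_1)) ⇒ L₀ = BOD₅ / (1 − e^(−5×0.357))
= 41.6 / (1 − 0.1678) = 41.6 / 0.8322 = 49.99 mg/L.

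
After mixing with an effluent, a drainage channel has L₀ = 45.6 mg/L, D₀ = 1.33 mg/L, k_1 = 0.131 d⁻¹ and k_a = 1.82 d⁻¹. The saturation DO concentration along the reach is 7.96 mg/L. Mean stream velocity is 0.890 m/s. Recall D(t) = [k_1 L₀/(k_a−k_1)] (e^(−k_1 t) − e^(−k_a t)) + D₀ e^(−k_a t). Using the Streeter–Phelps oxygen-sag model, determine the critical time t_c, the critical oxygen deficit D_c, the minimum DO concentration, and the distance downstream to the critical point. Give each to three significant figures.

t_c ≈ 1.28 d; D_c ≈ 2.78 mg/L; min DO ≈ 5.18 mg/L; x_c ≈ 98.3 km

At the critical point dD/dt = 0, so k_1 L₀ e^(−k_1 t) = k_a D. Substituting D(t) from the Streeter–Phelps equation and solving for t gives
t_c = ln[(k_a/k_1)(1 − D₀(k_a−k_1)/(k_1 L₀))] / (k_a−k_1).
Here k_a−k_1 = 1.689 d⁻¹ and 1 − D₀(k_a−k_1)/(k_1 L₀) = 1 − 1.33×1.689/(0.131×45.6) = 0.6240, so
t_c = ln(13.89 × 0.6240) / 1.689 = 2.160 / 1.689 = 1.279 d.
D_c = (k_1/k_a) L₀ e^(−k_1 t_c) = (0.131/1.82) × 45.6 × e^(−0.131×1.279) = 0.07198 × 45.6 × 0.8458 = 2.776 mg/L.
Minimum DO = C_s − D_c = 7.96 − 2.776 = 5.184 mg/L.
x_c = v t_c = 0.890 m/s × 1.279 d × 86400 s/d = 98330 m ≈ 98.3 km.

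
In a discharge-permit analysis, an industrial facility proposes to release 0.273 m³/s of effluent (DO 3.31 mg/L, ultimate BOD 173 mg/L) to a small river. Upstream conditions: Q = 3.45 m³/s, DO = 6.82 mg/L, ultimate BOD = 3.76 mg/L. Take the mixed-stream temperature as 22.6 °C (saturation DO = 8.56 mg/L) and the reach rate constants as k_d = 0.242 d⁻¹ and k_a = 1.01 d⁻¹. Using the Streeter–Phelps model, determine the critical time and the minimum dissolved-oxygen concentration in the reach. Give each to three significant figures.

t_c ≈ 1.21 d; minimum DO ≈ 5.67 mg/L

Mixed DO = (3.45×6.82 + 0.273×3.31)/(3.45+0.273) = 24.43/3.723 = 6.563 mg/L.
Mixed L₀ = (3.45×3.76 + 0.273×173)/(3.723) = 60.20/3.723 = 16.17 mg/L.
Initial deficit D₀ = C_s − DO₀ = 8.56 − 6.563 = 1.997 mg/L.
t_c = (1/0.7680) ln[(1.01/0.242)(1 − 1.997×0.7680/(0.242×16.17))] = 1.302 × ln(2.537) = 1.212 d.
D_c = (0.242/1.01) × 16.17 × e^(−0.242×1.212) = 0.2396 × 16.17 × 0.7457 = 2.889 mg/L.
Minimum DO = 8.56 − 2.889 = 5.671 mg/L.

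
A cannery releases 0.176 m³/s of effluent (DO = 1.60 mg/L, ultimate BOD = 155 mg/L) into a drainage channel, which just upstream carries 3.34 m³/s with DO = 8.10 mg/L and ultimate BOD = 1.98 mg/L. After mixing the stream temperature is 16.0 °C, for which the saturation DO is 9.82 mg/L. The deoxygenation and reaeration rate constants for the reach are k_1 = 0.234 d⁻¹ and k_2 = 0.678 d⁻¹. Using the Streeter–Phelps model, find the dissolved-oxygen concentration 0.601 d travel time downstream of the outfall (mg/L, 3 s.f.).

DO ≈ 7.43 mg/L

Mixed DO = (3.34×8.10 + 0.176×1.60)/(3.34+0.176) = 27.34/3.516 = 7.775 mg/L.
Mixed L₀ = (3.34×1.98 + 0.176×155)/(3.516) = 33.89/3.516 = 9.640 mg/L.
Initial deficit D₀ = C_s − DO₀ = 9.82 − 7.775 = 2.045 mg/L.
D(0.601) = [0.234×9.640/(0.678−0.234)](e^(−0.234×0.601) − e^(−0.678×0.601)) + 2.045 e^(−0.678×0.601)
= 5.080 × (0.8688 − 0.6653) + 2.045 × 0.6653 = 2.395 mg/L.
DO = 9.82 − 2.395 = 7.425 mg/L.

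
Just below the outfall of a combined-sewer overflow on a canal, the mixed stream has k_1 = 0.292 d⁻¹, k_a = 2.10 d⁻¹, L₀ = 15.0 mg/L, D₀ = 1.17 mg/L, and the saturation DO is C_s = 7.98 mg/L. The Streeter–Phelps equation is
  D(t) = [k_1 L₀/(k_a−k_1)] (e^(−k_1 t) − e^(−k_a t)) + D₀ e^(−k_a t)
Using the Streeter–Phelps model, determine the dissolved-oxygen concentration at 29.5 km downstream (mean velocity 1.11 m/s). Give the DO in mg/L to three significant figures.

DO ≈ 6.42 mg/L

Travel time t = x/v = 29.5 km / (1.11 m/s) = 29500 m / 1.11 m/s = 26580 s = 0.3076 d.
k_1 L₀/(k_a−k_1) = 0.292×15.0/(2.10−0.292) = 4.380/1.808 = 2.423 mg/L.
e^(−k_1 t) = e^(−0.292×0.3076) = 0.9141; e^(−k_a t) = e^(−2.10×0.3076) = 0.5242.
D = 2.423 × (0.9141 − 0.5242) + 1.17 × 0.5242 = 0.9446 + 0.6133 = 1.558 mg/L.
DO = C_s − D = 7.98 − 1.558 = 6.422 mg/L.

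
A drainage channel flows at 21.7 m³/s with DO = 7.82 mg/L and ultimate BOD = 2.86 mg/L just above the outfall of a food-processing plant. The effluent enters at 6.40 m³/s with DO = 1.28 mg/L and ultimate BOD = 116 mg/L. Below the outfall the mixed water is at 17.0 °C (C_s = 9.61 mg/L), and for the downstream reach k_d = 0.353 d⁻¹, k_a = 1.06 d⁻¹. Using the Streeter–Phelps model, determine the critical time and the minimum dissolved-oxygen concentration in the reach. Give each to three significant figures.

Mixed DO = (21.7×7.82 + 6.40×1.28)/(21.7+6.40) = 177.9/28.10 = 6.330 mg/L.
Mixed L₀ = (21.7×2.86 + 6.40×116)/(28.10) = 804.5/28.10 = 28.63 mg/L.
Initial deficit D₀ = C_s − DO₀ = 9.61 − 6.330 = 3.280 mg/L.
t_c = (1/0.7070) ln[(1.06/0.353)(1 − 3.280×0.7070/(0.353×28.63))] = 1.414 × ln(2.314) = 1.187 d.
D_c = (0.353/1.06) × 28.63 × e^(−0.353×1.187) = 0.3330 × 28.63 × 0.6578 = 6.271 mg/L.
Minimum DO = 9.61 − 6.271 = 3.339 mg/L.

t_c ≈ 1.19 d; minimum DO ≈ 3.34 mg/L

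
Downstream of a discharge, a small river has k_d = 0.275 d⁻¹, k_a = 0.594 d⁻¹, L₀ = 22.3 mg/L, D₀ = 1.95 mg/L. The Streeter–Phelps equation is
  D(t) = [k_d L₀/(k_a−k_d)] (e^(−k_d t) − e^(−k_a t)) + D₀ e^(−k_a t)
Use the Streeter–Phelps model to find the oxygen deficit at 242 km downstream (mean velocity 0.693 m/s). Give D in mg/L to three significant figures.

Travel time t = x/v = 242 km / (0.693 m/s) = 242000 m / 0.693 m/s = 349200 s = 4.042 d.
k_d L₀/(k_a−k_d) = 0.275×22.3/(0.594−0.275) = 6.133/0.3190 = 19.22 mg/L.
e^(−k_d t) = e^(−0.275×4.042) = 0.3291; e^(−k_a t) = e^(−0.594×4.042) = 0.09065.
D = 19.22 × (0.3291 − 0.09065) + 1.95 × 0.09065 = 4.584 + 0.1768 = 4.760 mg/L.

D ≈ 4.76 mg/L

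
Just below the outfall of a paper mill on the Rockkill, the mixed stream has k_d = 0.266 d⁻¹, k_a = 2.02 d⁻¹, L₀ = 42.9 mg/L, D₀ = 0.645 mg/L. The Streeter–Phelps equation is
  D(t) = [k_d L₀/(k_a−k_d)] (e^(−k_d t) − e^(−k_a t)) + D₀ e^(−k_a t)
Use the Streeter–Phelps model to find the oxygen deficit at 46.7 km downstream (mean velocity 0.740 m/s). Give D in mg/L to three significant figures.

D ≈ 4.02 mg/L

Travel time t = x/v = 46.7 km / (0.740 m/s) = 46700 m / 0.740 m/s = 63110 s = 0.7304 d.
k_d L₀/(k_a−k_d) = 0.266×42.9/(2.02−0.266) = 11.41/1.754 = 6.506 mg/L.
e^(−k_d t) = e^(−0.266×0.7304) = 0.8234; e^(−k_a t) = e^(−2.02×0.7304) = 0.2287.
D = 6.506 × (0.8234 − 0.2287) + 0.645 × 0.2287 = 3.869 + 0.1475 = 4.017 mg/L.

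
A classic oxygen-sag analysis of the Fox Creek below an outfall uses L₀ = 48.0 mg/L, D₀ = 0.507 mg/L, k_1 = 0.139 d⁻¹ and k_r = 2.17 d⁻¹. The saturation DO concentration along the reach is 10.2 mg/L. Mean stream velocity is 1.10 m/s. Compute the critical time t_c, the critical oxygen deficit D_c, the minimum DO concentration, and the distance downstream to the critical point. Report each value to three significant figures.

At the critical point dD/dt = 0, so k_1 L₀ e^(−k_1 t) = k_r D. Substituting D(t) from the Streeter–Phelps equation and solving for t gives
t_c = ln[(k_r/k_1)(1 − D₀(k_r−k_1)/(k_1 L₀))] / (k_r−k_1).
Here k_r−k_1 = 2.031 d⁻¹ and 1 − D₀(k_r−k_1)/(k_1 L₀) = 1 − 0.507×2.031/(0.139×48.0) = 0.8457, so
t_c = ln(15.61 × 0.8457) / 2.031 = 2.580 / 2.031 = 1.270 d.
D_c = (k_1/k_r) L₀ e^(−k_1 t_c) = (0.139/2.17) × 48.0 × e^(−0.139×1.270) = 0.06406 × 48.0 × 0.8381 = 2.577 mg/L.
Minimum DO = C_s − D_c = 10.2 − 2.577 = 7.623 mg/L.
x_c = v t_c = 1.10 m/s × 1.270 d × 86400 s/d = 120700 m ≈ 121 km.

t_c ≈ 1.27 d; D_c ≈ 2.58 mg/L; min DO ≈ 7.62 mg/L; x_c ≈ 121 km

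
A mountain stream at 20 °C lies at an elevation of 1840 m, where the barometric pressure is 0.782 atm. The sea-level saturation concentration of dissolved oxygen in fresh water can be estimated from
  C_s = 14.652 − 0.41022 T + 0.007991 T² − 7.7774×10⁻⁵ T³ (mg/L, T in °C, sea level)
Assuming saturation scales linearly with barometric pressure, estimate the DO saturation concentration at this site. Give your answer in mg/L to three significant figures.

C_s ≈ 7.06 mg/L

At sea level: C_s = 14.652 − 0.41022×20 + 0.007991×20² − 7.7774×10⁻⁵×20³ = 9.022 mg/L.
Pressure correction: C_s' = 9.022 × 0.782 = 7.055 mg/L.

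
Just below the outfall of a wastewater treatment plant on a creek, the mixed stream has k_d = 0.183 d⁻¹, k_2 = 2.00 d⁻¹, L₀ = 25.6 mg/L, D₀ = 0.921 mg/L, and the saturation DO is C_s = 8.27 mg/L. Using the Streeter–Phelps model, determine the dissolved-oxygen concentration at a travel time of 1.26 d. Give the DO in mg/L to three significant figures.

k_d L₀/(k_2−k_d) = 0.183×25.6/(2.00−0.183) = 4.685/1.817 = 2.578 mg/L.
e^(−k_d t) = e^(−0.183×1.260) = 0.7941; e^(−k_2 t) = e^(−2.00×1.260) = 0.08046.
D = 2.578 × (0.7941 − 0.08046) + 0.921 × 0.08046 = 1.840 + 0.07410 = 1.914 mg/L.
DO = C_s − D = 8.27 − 1.914 = 6.356 mg/L.

DO ≈ 6.36 mg/L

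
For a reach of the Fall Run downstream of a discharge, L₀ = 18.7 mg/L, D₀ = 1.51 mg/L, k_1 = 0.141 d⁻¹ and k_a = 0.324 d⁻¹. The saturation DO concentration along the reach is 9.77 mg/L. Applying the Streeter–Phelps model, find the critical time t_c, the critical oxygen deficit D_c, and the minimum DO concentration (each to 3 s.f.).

t_c ≈ 3.94 d; D_c ≈ 4.67 mg/L; min DO ≈ 5.10 mg/L

At the critical point dD/dt = 0, so k_1 L₀ e^(−k_1 t) = k_a D. Substituting D(t) from the Streeter–Phelps equation and solving for t gives
t_c = ln[(k_a/k_1)(1 − D₀(k_a−k_1)/(k_1 L₀))] / (k_a−k_1).
Here k_a−k_1 = 0.1830 d⁻¹ and 1 − D₀(k_a−k_1)/(k_1 L₀) = 1 − 1.51×0.1830/(0.141×18.7) = 0.8952, so
t_c = ln(2.298 × 0.8952) / 0.1830 = 0.7213 / 0.1830 = 3.941 d.
D_c = (k_1/k_a) L₀ e^(−k_1 t_c) = (0.141/0.324) × 18.7 × e^(−0.141×3.941) = 0.4352 × 18.7 × 0.5737 = 4.668 mg/L.
Minimum DO = C_s − D_c = 9.77 − 4.668 = 5.102 mg/L.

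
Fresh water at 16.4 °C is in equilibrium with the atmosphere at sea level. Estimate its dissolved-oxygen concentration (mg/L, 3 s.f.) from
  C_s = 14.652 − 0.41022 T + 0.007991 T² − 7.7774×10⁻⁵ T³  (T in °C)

C_s ≈ 9.73 mg/L

C_s = 14.652 − 0.41022×16.4 + 0.007991×16.4² − 7.7774×10⁻⁵×16.4³ = 9.731 mg/L.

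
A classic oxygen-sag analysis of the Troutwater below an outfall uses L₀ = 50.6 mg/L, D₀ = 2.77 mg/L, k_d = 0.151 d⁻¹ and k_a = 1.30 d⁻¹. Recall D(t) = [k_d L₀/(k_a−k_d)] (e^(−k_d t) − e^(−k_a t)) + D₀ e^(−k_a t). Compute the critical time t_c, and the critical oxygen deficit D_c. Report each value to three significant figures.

t_c ≈ 1.40 d; D_c ≈ 4.75 mg/L

With k_a/k_d = 8.609 and 1 − D₀(k_a−k_d)/(k_d L₀) = 0.5834,
t_c = ln(8.609 × 0.5834) / (1.30 − 0.151) = ln(5.023) / 1.149 = 1.614/1.149 = 1.405 d.
L(t_c) = L₀ e^(−k_d t_c) = 50.6 × 0.8089 = 40.93 mg/L, and at the critical point k_a D_c = k_d L, so D_c = (0.151/1.30) × 40.93 = 4.754 mg/L.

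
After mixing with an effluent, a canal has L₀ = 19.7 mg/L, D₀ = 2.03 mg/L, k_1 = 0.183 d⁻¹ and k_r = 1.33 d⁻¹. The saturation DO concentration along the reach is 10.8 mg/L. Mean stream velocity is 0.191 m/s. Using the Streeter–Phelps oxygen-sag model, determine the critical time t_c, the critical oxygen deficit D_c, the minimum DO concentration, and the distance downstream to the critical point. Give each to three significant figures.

t_c = [1/(k_r−k_1)] ln[(k_r/k_1)(1 − D₀(k_r−k_1)/(k_1 L₀))]
= [1/(1.33−0.183)] ln[(1.33/0.183)(1 − 2.03×1.147/(0.183×19.7))]
= (1/1.147) ln[7.268 × 0.3541] = 0.8718 × ln(2.574) = 0.8718 × 0.9454 = 0.8242 d.
L(t_c) = L₀ e^(−k_1 t_c) = 19.7 × 0.8600 = 16.94 mg/L, and at the critical point k_r D_c = k_1 L, so D_c = (0.183/1.33) × 16.94 = 2.331 mg/L.
Minimum DO = C_s − D_c = 10.8 − 2.331 = 8.469 mg/L.
x_c = v t_c = 0.191 m/s × 0.8242 d × 86400 s/d = 13600 m ≈ 13.6 km.

t_c ≈ 0.824 d; D_c ≈ 2.33 mg/L; min DO ≈ 8.47 mg/L; x_c ≈ 13.6 km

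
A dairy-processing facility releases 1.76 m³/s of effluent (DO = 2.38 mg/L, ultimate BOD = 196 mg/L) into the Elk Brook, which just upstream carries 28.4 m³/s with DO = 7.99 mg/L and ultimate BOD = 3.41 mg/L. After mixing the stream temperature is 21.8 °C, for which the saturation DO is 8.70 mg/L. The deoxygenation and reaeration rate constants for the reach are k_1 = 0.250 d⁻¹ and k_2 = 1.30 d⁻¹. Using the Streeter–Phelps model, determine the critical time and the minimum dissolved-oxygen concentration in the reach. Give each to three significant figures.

t_c ≈ 1.23 d; minimum DO ≈ 6.63 mg/L

Mixed DO = (28.4×7.99 + 1.76×2.38)/(28.4+1.76) = 231.1/30.16 = 7.663 mg/L.
Mixed L₀ = (28.4×3.41 + 1.76×196)/(30.16) = 441.8/30.16 = 14.65 mg/L.
Initial deficit D₀ = C_s − DO₀ = 8.70 − 7.663 = 1.037 mg/L.
t_c = (1/1.050) ln[(1.30/0.250)(1 − 1.037×1.050/(0.250×14.65))] = 0.9524 × ln(3.653) = 1.234 d.
D_c = (0.250/1.30) × 14.65 × e^(−0.250×1.234) = 0.1923 × 14.65 × 0.7346 = 2.069 mg/L.
Minimum DO = 8.70 − 2.069 = 6.631 mg/L.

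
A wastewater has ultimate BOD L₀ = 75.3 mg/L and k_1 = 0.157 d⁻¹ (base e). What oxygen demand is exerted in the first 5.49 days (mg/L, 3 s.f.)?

y ≈ 43.5 mg/L

y_t = L₀(1 − e^(−k_1 t)) = 75.3 × (1 − e^(−0.157×5.49))
= 75.3 × (1 − 0.4223) = 75.3 × 0.5777 = 43.50 mg/L.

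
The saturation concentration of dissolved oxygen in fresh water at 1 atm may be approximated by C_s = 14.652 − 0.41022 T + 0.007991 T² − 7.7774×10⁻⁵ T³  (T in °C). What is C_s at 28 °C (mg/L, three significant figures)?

C_s = 14.652 − 0.41022×28 + 0.007991×28² − 7.7774×10⁻⁵×28³ = 7.723 mg/L.

C_s ≈ 7.72 mg/L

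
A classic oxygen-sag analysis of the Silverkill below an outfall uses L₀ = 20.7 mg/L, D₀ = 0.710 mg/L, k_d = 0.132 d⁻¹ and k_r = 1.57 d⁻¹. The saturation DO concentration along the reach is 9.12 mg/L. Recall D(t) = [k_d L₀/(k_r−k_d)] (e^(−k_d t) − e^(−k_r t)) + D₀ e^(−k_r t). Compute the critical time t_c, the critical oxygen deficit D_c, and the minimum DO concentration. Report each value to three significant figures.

t_c = [1/(k_r−k_d)] ln[(k_r/k_d)(1 − D₀(k_r−k_d)/(k_d L₀))]
= [1/(1.57−0.132)] ln[(1.57/0.132)(1 − 0.710×1.438/(0.132×20.7))]
= (1/1.438) ln[11.89 × 0.6263] = 0.6954 × ln(7.450) = 0.6954 × 2.008 = 1.397 d.
L(t_c) = L₀ e^(−k_d t_c) = 20.7 × 0.8317 = 17.22 mg/L, and at the critical point k_r D_c = k_d L, so D_c = (0.132/1.57) × 17.22 = 1.447 mg/L.
Minimum DO = C_s − D_c = 9.12 − 1.447 = 7.673 mg/L.

t_c ≈ 1.40 d; D_c ≈ 1.45 mg/L; min DO ≈ 7.67 mg/L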